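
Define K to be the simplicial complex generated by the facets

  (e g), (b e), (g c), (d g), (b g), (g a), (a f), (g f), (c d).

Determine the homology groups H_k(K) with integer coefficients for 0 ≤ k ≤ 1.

Fix the vertex order a < b < c < d < e < f < g and write every simplex with vertices in increasing order. Then dim K = 1 and the simplices of K are:

  0-simplices (7): a, b, c, d, e, f, g
  1-simplices (9): af, ag, be, bg, cd, cg, dg, eg, fg

giving chain groups C_0 ≅ Z^7, C_1 ≅ Z^9.

The boundary map ∂_1: C_1 → C_0 is given by ∂[p,q] = [q] − [p]. For instance
  ∂af = f − a.
The resulting 7×9 matrix has rank 6, and its Smith normal form has invariant factors (1,1,1,1,1,1).

Now H_k = ker ∂_k / im ∂_{k+1}, so:

  H_0: rank C_0 − rank ∂_1 = 7 − 6 = 1, and the invariant factors of ∂_1 are all 1, so H_0 ≅ Z.
  H_1: rank ker ∂_1 − rank ∂_2 = (9 − 6) − 0 = 3, and there is no ∂_2, so H_1 ≅ Z^3.

H_0 = Z,  H_1 = Z^3.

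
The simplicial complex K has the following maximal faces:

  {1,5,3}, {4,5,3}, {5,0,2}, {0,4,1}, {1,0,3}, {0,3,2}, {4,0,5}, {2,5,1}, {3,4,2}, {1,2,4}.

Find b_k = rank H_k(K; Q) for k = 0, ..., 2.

Take the total order 0 < 1 < 2 < 3 < 4 < 5 on the vertex set. Then K (dimension 2) consists of the simplices:

  0-simplices (6): [0], [1], [2], [3], [4], [5]
  1-simplices (15): [0,1], [0,2], [0,3], [0,4], [0,5], [1,2], [1,3], [1,4], [1,5], [2,3], [2,4], [2,5], [3,4], [3,5], [4,5]
  2-simplices (10): [0,1,3], [0,1,4], [0,2,3], [0,2,5], [0,4,5], [1,2,4], [1,2,5], [1,3,5], [2,3,4], [3,4,5]

so the chain groups are C_0 ≅ Z^6, C_1 ≅ Z^15, C_2 ≅ Z^10.

The boundary map ∂_1: C_1 → C_0 maps an edge to its endpoints' difference, ∂[p,q] = q − p. For instance
  ∂[2,3] = [3] − [2].
This gives a 6×15 integer matrix of rank 5; reducing to Smith normal form yields diagonal entries (1,1,1,1,1).

Boundary ∂_2: C_2 → C_1 maps a triangle to the signed sum of its edges. For instance
  ∂[0,1,4] = [1,4] − [0,4] + [0,1],
  ∂[3,4,5] = [4,5] − [3,5] + [3,4].
As a 15×10 matrix over Z this has rank 10, with invariant factors (1,1,1,1,1,1,1,1,1,2).

From H_k ≅ ker(∂_k) / im(∂_{k+1}) we obtain:

  H_0: rank C_0 − rank ∂_1 = 6 − 5 = 1, and the invariant factors of ∂_1 are all 1, so H_0 = Z.
  H_1: rank ker ∂_1 − rank ∂_2 = (15 − 5) − 10 = 0, and ∂_2 has invariant factor 2 > 1, so H_1 = Z/2.
  H_2: rank ker ∂_2 − rank ∂_3 = (10 − 10) − 0 = 0, and there is no ∂_3, so H_2 = 0.

Hence the Betti numbers are b_0 = 1, b_1 = 0, b_2 = 0.

b_0 = 1, b_1 = 0, b_2 = 0.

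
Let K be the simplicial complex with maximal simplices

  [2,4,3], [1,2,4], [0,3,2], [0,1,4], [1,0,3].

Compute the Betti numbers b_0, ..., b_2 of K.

Take the total order 0 < 1 < 2 < 3 < 4 on the vertex set. Then K (dimension 2) consists of the simplices:

  0-simplices (5): [0], [1], [2], [3], [4]
  1-simplices (10): [0,1], [0,2], [0,3], [0,4], [1,2], [1,3], [1,4], [2,3], [2,4], [3,4]
  2-simplices (5): [0,1,3], [0,1,4], [0,2,3], [1,2,4], [2,3,4]

giving chain groups C_0 ≅ Z^5, C_1 ≅ Z^10, C_2 ≅ Z^5.

∂_1: C_1 → C_0 is given by ∂[p,q] = [q] − [p].
As a 5×10 matrix over Z this has rank 4, with invariant factors (1,1,1,1).

∂_2: C_2 → C_1 maps a triangle to the signed sum of its edges. For instance
  ∂[0,1,3] = [1,3] − [0,3] + [0,1],
  ∂[0,2,3] = [2,3] − [0,3] + [0,2].
The resulting 10×5 matrix has rank 5, and its Smith normal form has invariant factors (1,1,1,1,1).

From H_k ≅ ker(∂_k) / im(∂_{k+1}) we obtain:

  H_0: rank C_0 − rank ∂_1 = 5 − 4 = 1, and the invariant factors of ∂_1 are all 1, so H_0 = Z.
  H_1: rank ker ∂_1 − rank ∂_2 = (10 − 4) − 5 = 1, and the invariant factors of ∂_2 are all 1, so H_1 = Z.
  H_2: rank ker ∂_2 − rank ∂_3 = (5 − 5) − 0 = 0, and there is no ∂_3, so H_2 = 0.

Hence the Betti numbers are b_0 = 1, b_1 = 1, b_2 = 0.

b_0 = 1, b_1 = 1, b_2 = 0.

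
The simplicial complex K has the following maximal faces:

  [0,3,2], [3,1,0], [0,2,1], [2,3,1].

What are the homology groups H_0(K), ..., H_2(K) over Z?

K has 4 vertices, 6 edges, 4 triangles.
rank ∂_0 = 0, rank ∂_1 = 3 ⇒ b_0 = 4 − 0 − 3 = 1; all invariant factors of ∂_1 are 1 so no torsion. So H_0 ≅ Z.
rank ∂_1 = 3, rank ∂_2 = 3 ⇒ b_1 = 6 − 3 − 3 = 0; all invariant factors of ∂_2 are 1 so no torsion. So H_1 ≅ 0.
rank ∂_2 = 3, rank ∂_3 = 0 ⇒ b_2 = 4 − 3 − 0 = 1. So H_2 ≅ Z.

H_0 = Z,  H_1 = 0,  H_2 = Z.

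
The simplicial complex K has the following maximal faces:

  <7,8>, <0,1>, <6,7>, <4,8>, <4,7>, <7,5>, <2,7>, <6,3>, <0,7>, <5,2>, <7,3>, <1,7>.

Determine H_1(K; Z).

Take the total order 0 < 1 < 2 < 3 < 4 < 5 < 6 < 7 < 8 on the vertex set. Then K (dimension 1) consists of the simplices:

  0-simplices (9): [0], [1], [2], [3], [4], [5], [6], [7], [8]
  1-simplices (12): [0,1], [0,7], [1,7], [2,5], [2,7], [3,6], [3,7], [4,7], [4,8], [5,7], [6,7], [7,8]

giving chain groups C_0 ≅ Z^9, C_1 ≅ Z^12.

Boundary ∂_1: C_1 → C_0 maps an edge to its endpoints' difference, ∂[p,q] = q − p.
The resulting 9×12 matrix has rank 8, and its Smith normal form has invariant factors (1,1,1,1,1,1,1,1).

Reading off H_k = ker ∂_k / im ∂_{k+1}:

  H_1: rank ker ∂_1 − rank ∂_2 = (12 − 8) − 0 = 4, and there is no ∂_2, so H_1 = Z^4.

H_1 = Z^4.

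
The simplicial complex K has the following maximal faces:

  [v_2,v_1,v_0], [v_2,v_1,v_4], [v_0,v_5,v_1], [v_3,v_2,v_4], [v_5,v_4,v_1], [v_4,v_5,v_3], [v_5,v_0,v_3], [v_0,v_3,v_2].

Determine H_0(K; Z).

We work with the vertex ordering v_0 < v_1 < v_2 < v_3 < v_4 < v_5. The simplices of K, each written with vertices in increasing order, are:

  0-simplices (6): [v_0], [v_1], [v_2], [v_3], [v_4], [v_5]
  1-simplices (12): [v_0,v_1], [v_0,v_2], [v_0,v_3], [v_0,v_5], [v_1,v_2], [v_1,v_4], [v_1,v_5], [v_2,v_3], [v_2,v_4], [v_3,v_4], [v_3,v_5], [v_4,v_5]
  2-simplices (8): [v_0,v_1,v_2], [v_0,v_1,v_5], [v_0,v_2,v_3], [v_0,v_3,v_5], [v_1,v_2,v_4], [v_1,v_4,v_5], [v_2,v_3,v_4], [v_3,v_4,v_5]

giving chain groups C_0 ≅ Z^6, C_1 ≅ Z^12, C_2 ≅ Z^8.

Boundary ∂_1: C_1 → C_0 sends each edge [p,q] (with p < q) to q − p. For instance
  ∂[v_0,v_3] = [v_3] − [v_0].
This gives a 6×12 integer matrix of rank 5; reducing to Smith normal form yields diagonal entries (1,1,1,1,1).

Boundary ∂_2: C_2 → C_1 maps a triangle to the signed sum of its edges. For instance
  ∂[v_0,v_2,v_3] = [v_2,v_3] − [v_0,v_3] + [v_0,v_2],
  ∂[v_3,v_4,v_5] = [v_4,v_5] − [v_3,v_5] + [v_3,v_4].
This gives a 12×8 integer matrix of rank 7; reducing to Smith normal form yields diagonal entries (1,1,1,1,1,1,1).

From H_k ≅ ker(∂_k) / im(∂_{k+1}) we obtain:

  H_0: rank C_0 − rank ∂_1 = 6 − 5 = 1, and the invariant factors of ∂_1 are all 1, so H_0 ≅ Z.

H_0 ≅ Z.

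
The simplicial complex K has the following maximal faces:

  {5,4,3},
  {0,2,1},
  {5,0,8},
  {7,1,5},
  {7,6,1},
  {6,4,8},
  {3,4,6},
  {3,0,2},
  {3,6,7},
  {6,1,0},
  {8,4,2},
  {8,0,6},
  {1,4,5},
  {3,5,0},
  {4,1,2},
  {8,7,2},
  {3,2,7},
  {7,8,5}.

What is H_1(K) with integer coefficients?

H_1 ≅ Z^2.

Fix the vertex order 0 < 1 < 2 < 3 < 4 < 5 < 6 < 7 < 8 and write every simplex with vertices in increasing order. Then dim K = 2 and the simplices of K are:

  0-simplices (9): [0], [1], [2], [3], [4], [5], [6], [7], [8]
  1-simplices (27): (27 of them)
  2-simplices (18): [0,1,2], [0,1,6], [0,2,3], [0,3,5], [0,5,8], [0,6,8], [1,2,4], [1,4,5], [1,5,7], [1,6,7], [2,3,7], [2,4,8], [2,7,8], [3,4,5], [3,4,6], [3,6,7], [4,6,8], [5,7,8]

Hence C_0 ≅ Z^9, C_1 ≅ Z^27, C_2 ≅ Z^18.

The boundary map ∂_1: C_1 → C_0 is given by ∂[p,q] = [q] − [p].
As a 9×27 matrix over Z this has rank 8, with invariant factors (1,1,1,1,1,1,1,1).

∂_2: C_2 → C_1 acts by ∂[p,q,r] = [q,r] − [p,r] + [p,q]. For instance
  ∂[0,6,8] = [6,8] − [0,8] + [0,6],
  ∂[3,4,5] = [4,5] − [3,5] + [3,4].
The 27×18 boundary matrix has rank 17 and Smith normal form diag(1,1,1,1,1,1,1,1,1,1,1,1,1,1,1,1,1).

Now H_k = ker ∂_k / im ∂_{k+1}, so:

  H_1: rank ker ∂_1 − rank ∂_2 = (27 − 8) − 17 = 2, and the invariant factors of ∂_2 are all 1, so H_1 = Z^2.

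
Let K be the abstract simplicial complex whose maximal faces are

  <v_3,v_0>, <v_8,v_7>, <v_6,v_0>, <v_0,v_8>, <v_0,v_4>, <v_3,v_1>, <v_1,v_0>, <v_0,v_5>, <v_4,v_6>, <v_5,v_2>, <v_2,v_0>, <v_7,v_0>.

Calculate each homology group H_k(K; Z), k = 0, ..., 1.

Order the vertices as v_0 < v_1 < v_2 < v_3 < v_4 < v_5 < v_6 < v_7 < v_8. Listing each simplex with vertices in this order, K has dimension 1 with simplices:

  0-simplices (9): [v_0], [v_1], [v_2], [v_3], [v_4], [v_5], [v_6], [v_7], [v_8]
  1-simplices (12): [v_0,v_1], [v_0,v_2], [v_0,v_3], [v_0,v_4], [v_0,v_5], [v_0,v_6], [v_0,v_7], [v_0,v_8], [v_1,v_3], [v_2,v_5], [v_4,v_6], [v_7,v_8]

Hence C_0 ≅ Z^9, C_1 ≅ Z^12.

∂_1: C_1 → C_0 maps an edge to its endpoints' difference, ∂[p,q] = q − p. For instance
  ∂[v_0,v_2] = [v_2] − [v_0].
The resulting 9×12 matrix has rank 8, and its Smith normal form has invariant factors (1,1,1,1,1,1,1,1).

From H_k ≅ ker(∂_k) / im(∂_{k+1}) we obtain:

  H_0: rank C_0 − rank ∂_1 = 9 − 8 = 1, and the invariant factors of ∂_1 are all 1, so H_0 ≅ Z.
  H_1: rank ker ∂_1 − rank ∂_2 = (12 − 8) − 0 = 4, and there is no ∂_2, so H_1 ≅ Z^4.

(K is a triangulation of a wedge of 4 circles.)

H_0 ≅ Z,  H_1 ≅ Z^4.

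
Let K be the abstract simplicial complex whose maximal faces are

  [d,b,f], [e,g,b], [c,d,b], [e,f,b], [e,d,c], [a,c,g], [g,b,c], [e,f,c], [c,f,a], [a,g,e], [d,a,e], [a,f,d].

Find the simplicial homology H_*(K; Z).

H_0 ≅ Z,  H_1 ≅ Z_2,  H_2 = 0.

We work with the vertex ordering a < b < c < d < e < f < g. The simplices of K, each written with vertices in increasing order, are:

  0-simplices (7): a, b, c, d, e, f, g
  1-simplices (18): ac, ad, ae, af, ag, bc, bd, be, bf, bg, cd, ce, cf, cg, de, df, ef, eg
  2-simplices (12): acf, acg, ade, adf, aeg, bcd, bcg, bdf, bef, beg, cde, cef

so the chain groups are C_0 ≅ Z^7, C_1 ≅ Z^18, C_2 ≅ Z^12.

∂_1: C_1 → C_0 sends each edge [p,q] (with p < q) to q − p.
This gives a 7×18 integer matrix of rank 6; reducing to Smith normal form yields diagonal entries (1,1,1,1,1,1).

Boundary ∂_2: C_2 → C_1 acts by ∂[p,q,r] = [q,r] − [p,r] + [p,q]. For instance
  ∂ade = de − ae + ad,
  ∂beg = eg − bg + be.
The resulting 18×12 matrix has rank 12, and its Smith normal form has invariant factors (1,1,1,1,1,1,1,1,1,1,1,2).

From H_k ≅ ker(∂_k) / im(∂_{k+1}) we obtain:

  H_0: rank C_0 − rank ∂_1 = 7 − 6 = 1, and the invariant factors of ∂_1 are all 1, so H_0 = Z.
  H_1: rank ker ∂_1 − rank ∂_2 = (18 − 6) − 12 = 0, and ∂_2 has invariant factor 2 > 1, so H_1 = Z_2.
  H_2: rank ker ∂_2 − rank ∂_3 = (12 − 12) − 0 = 0, and there is no ∂_3, so H_2 = 0.

As a check, the Euler characteristic is 7 − 18 + 12 = 1, which agrees with 1 − 0 + 0 = 1.
(K is a triangulation of the real projective plane RP^2.)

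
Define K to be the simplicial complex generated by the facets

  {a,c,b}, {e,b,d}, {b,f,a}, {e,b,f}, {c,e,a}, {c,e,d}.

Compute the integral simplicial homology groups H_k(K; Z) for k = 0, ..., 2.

H_0 = Z,  H_1 = Z,  H_2 = 0.

We work with the vertex ordering a < b < c < d < e < f. The simplices of K, each written with vertices in increasing order, are:

  0-simplices (6): a, b, c, d, e, f
  1-simplices (12): ab, ac, ae, af, bc, bd, be, bf, cd, ce, de, ef
  2-simplices (6): abc, abf, ace, bde, bef, cde

giving chain groups C_0 ≅ Z^6, C_1 ≅ Z^12, C_2 ≅ Z^6.

∂_1: C_1 → C_0 maps an edge to its endpoints' difference, ∂[p,q] = q − p. For instance
  ∂be = e − b.
The 6×12 boundary matrix has rank 5 and Smith normal form diag(1,1,1,1,1).

Boundary ∂_2: C_2 → C_1 sends each 2-simplex [p,q,r] to [q,r] − [p,r] + [p,q]. For instance
  ∂bef = ef − bf + be,
  ∂abc = bc − ac + ab.
The resulting 12×6 matrix has rank 6, and its Smith normal form has invariant factors (1,1,1,1,1,1).

Reading off H_k = ker ∂_k / im ∂_{k+1}:

  H_0: rank C_0 − rank ∂_1 = 6 − 5 = 1, and the invariant factors of ∂_1 are all 1, so H_0 = Z.
  H_1: rank ker ∂_1 − rank ∂_2 = (12 − 5) − 6 = 1, and the invariant factors of ∂_2 are all 1, so H_1 = Z.
  H_2: rank ker ∂_2 − rank ∂_3 = (6 − 6) − 0 = 0, and there is no ∂_3, so H_2 = 0.

As a check, the Euler characteristic is 6 − 12 + 6 = 0, which agrees with 1 − 1 + 0 = 0.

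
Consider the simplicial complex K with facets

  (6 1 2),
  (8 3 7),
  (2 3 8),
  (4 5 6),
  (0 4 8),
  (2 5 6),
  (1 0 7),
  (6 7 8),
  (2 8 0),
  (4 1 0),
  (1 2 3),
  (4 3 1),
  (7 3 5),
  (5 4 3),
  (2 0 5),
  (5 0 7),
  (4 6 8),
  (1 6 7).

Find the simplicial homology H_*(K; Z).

H_0 ≅ Z,  H_1 ≅ Z^2,  H_2 ≅ Z.

We work with the vertex ordering 0 < 1 < 2 < 3 < 4 < 5 < 6 < 7 < 8. The simplices of K, each written with vertices in increasing order, are:

  0-simplices (9): [0], [1], [2], [3], [4], [5], [6], [7], [8]
  1-simplices (27): (27 of them)
  2-simplices (18): [0,1,4], [0,1,7], [0,2,5], [0,2,8], [0,4,8], [0,5,7], [1,2,3], [1,2,6], [1,3,4], [1,6,7], [2,3,8], [2,5,6], [3,4,5], [3,5,7], [3,7,8], [4,5,6], [4,6,8], [6,7,8]

giving chain groups C_0 ≅ Z^9, C_1 ≅ Z^27, C_2 ≅ Z^18.

∂_1: C_1 → C_0 sends each edge [p,q] (with p < q) to q − p. For instance
  ∂[2,8] = [8] − [2].
As a 9×27 matrix over Z this has rank 8, with invariant factors (1,1,1,1,1,1,1,1).

The boundary map ∂_2: C_2 → C_1 sends each 2-simplex [p,q,r] to [q,r] − [p,r] + [p,q]. For instance
  ∂[2,3,8] = [3,8] − [2,8] + [2,3],
  ∂[1,2,3] = [2,3] − [1,3] + [1,2].
This gives a 27×18 integer matrix of rank 17; reducing to Smith normal form yields diagonal entries (1,1,1,1,1,1,1,1,1,1,1,1,1,1,1,1,1).

Reading off H_k = ker ∂_k / im ∂_{k+1}:

  H_0: rank C_0 − rank ∂_1 = 9 − 8 = 1, and the invariant factors of ∂_1 are all 1, so H_0 ≅ Z.
  H_1: rank ker ∂_1 − rank ∂_2 = (27 − 8) − 17 = 2, and the invariant factors of ∂_2 are all 1, so H_1 ≅ Z^2.
  H_2: rank ker ∂_2 − rank ∂_3 = (18 − 17) − 0 = 1, and there is no ∂_3, so H_2 ≅ Z.

As a check, the Euler characteristic is 9 − 27 + 18 = 0, which agrees with 1 − 2 + 1 = 0.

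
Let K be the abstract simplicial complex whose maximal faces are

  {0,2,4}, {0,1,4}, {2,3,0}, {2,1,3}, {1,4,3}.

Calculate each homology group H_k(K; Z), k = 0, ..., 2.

H_0 = Z,  H_1 = Z,  H_2 = 0.

We work with the vertex ordering 0 < 1 < 2 < 3 < 4. The simplices of K, each written with vertices in increasing order, are:

  0-simplices (5): [0], [1], [2], [3], [4]
  1-simplices (10): [0,1], [0,2], [0,3], [0,4], [1,2], [1,3], [1,4], [2,3], [2,4], [3,4]
  2-simplices (5): [0,1,4], [0,2,3], [0,2,4], [1,2,3], [1,3,4]

Hence C_0 ≅ Z^5, C_1 ≅ Z^10, C_2 ≅ Z^5.

∂_1: C_1 → C_0 is given by ∂[p,q] = [q] − [p]. For instance
  ∂[0,1] = [1] − [0].
The resulting 5×10 matrix has rank 4, and its Smith normal form has invariant factors (1,1,1,1).

∂_2: C_2 → C_1 acts by ∂[p,q,r] = [q,r] − [p,r] + [p,q]. For instance
  ∂[1,3,4] = [3,4] − [1,4] + [1,3],
  ∂[1,2,3] = [2,3] − [1,3] + [1,2].
The resulting 10×5 matrix has rank 5, and its Smith normal form has invariant factors (1,1,1,1,1).

Computing H_k = (kernel of ∂_k) / (image of ∂_{k+1}):

  H_0: rank C_0 − rank ∂_1 = 5 − 4 = 1, and the invariant factors of ∂_1 are all 1, so H_0 = Z.
  H_1: rank ker ∂_1 − rank ∂_2 = (10 − 4) − 5 = 1, and the invariant factors of ∂_2 are all 1, so H_1 = Z.
  H_2: rank ker ∂_2 − rank ∂_3 = (5 − 5) − 0 = 0, and there is no ∂_3, so H_2 = 0.

As a check, the Euler characteristic is 5 − 10 + 5 = 0, which agrees with 1 − 1 + 0 = 0.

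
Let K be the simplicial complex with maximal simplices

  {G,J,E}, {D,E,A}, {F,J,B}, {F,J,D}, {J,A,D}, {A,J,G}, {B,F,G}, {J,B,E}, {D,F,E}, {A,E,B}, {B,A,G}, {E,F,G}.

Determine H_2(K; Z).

H_2 = 0.

Order the vertices as A < B < D < E < F < G < J. Listing each simplex with vertices in this order, K has dimension 2 with simplices:

  0-simplices (7): A, B, D, E, F, G, J
  1-simplices (18): AB, AD, AE, AG, AJ, BE, BF, BG, BJ, DE, DF, DJ, EF, EG, EJ, FG, FJ, GJ
  2-simplices (12): ABE, ABG, ADE, ADJ, AGJ, BEJ, BFG, BFJ, DEF, DFJ, EFG, EGJ

Hence C_0 ≅ Z^7, C_1 ≅ Z^18, C_2 ≅ Z^12.

Boundary ∂_1: C_1 → C_0 is given by ∂[p,q] = [q] − [p]. For instance
  ∂EG = G − E.
This gives a 7×18 integer matrix of rank 6; reducing to Smith normal form yields diagonal entries (1,1,1,1,1,1).

∂_2: C_2 → C_1 maps a triangle to the signed sum of its edges. For instance
  ∂BFG = FG − BG + BF,
  ∂ABG = BG − AG + AB.
The resulting 18×12 matrix has rank 12, and its Smith normal form has invariant factors (1,1,1,1,1,1,1,1,1,1,1,2).

Reading off H_k = ker ∂_k / im ∂_{k+1}:

  H_2: rank ker ∂_2 − rank ∂_3 = (12 − 12) − 0 = 0, and there is no ∂_3, so H_2 = 0.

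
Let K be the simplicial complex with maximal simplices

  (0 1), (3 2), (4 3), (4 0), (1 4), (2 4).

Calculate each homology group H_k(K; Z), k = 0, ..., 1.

Take the total order 0 < 1 < 2 < 3 < 4 on the vertex set. Then K (dimension 1) consists of the simplices:

  0-simplices (5): [0], [1], [2], [3], [4]
  1-simplices (6): [0,1], [0,4], [1,4], [2,3], [2,4], [3,4]

so the chain groups are C_0 ≅ Z^5, C_1 ≅ Z^6.

The boundary map ∂_1: C_1 → C_0 is given by ∂[p,q] = [q] − [p].
The resulting 5×6 matrix has rank 4, and its Smith normal form has invariant factors (1,1,1,1).

Now H_k = ker ∂_k / im ∂_{k+1}, so:

  H_0: rank C_0 − rank ∂_1 = 5 − 4 = 1, and the invariant factors of ∂_1 are all 1, so H_0 = Z.
  H_1: rank ker ∂_1 − rank ∂_2 = (6 − 4) − 0 = 2, and there is no ∂_2, so H_1 = Z^2.

As a check, the Euler characteristic is 5 − 6 = -1, which agrees with 1 − 2 = -1.

H_0 = Z,  H_1 = Z^2.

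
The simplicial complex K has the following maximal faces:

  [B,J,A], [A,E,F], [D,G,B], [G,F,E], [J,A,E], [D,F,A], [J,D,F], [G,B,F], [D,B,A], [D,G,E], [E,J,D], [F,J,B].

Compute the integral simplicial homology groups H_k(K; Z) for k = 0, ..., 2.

Take the total order A < B < D < E < F < G < J on the vertex set. Then K (dimension 2) consists of the simplices:

  0-simplices (7): A, B, D, E, F, G, J
  1-simplices (18): AB, AD, AE, AF, AJ, BD, BF, BG, BJ, DE, DF, DG, DJ, EF, EG, EJ, FG, FJ
  2-simplices (12): ABD, ABJ, ADF, AEF, AEJ, BDG, BFG, BFJ, DEG, DEJ, DFJ, EFG

giving chain groups C_0 ≅ Z^7, C_1 ≅ Z^18, C_2 ≅ Z^12.

∂_1: C_1 → C_0 sends each edge [p,q] (with p < q) to q − p.
This gives a 7×18 integer matrix of rank 6; reducing to Smith normal form yields diagonal entries (1,1,1,1,1,1).

The boundary map ∂_2: C_2 → C_1 sends each 2-simplex [p,q,r] to [q,r] − [p,r] + [p,q]. For instance
  ∂DEG = EG − DG + DE,
  ∂ADF = DF − AF + AD.
This gives a 18×12 integer matrix of rank 12; reducing to Smith normal form yields diagonal entries (1,1,1,1,1,1,1,1,1,1,1,2).

Now H_k = ker ∂_k / im ∂_{k+1}, so:

  H_0: rank C_0 − rank ∂_1 = 7 − 6 = 1, and the invariant factors of ∂_1 are all 1, so H_0 = Z.
  H_1: rank ker ∂_1 − rank ∂_2 = (18 − 6) − 12 = 0, and ∂_2 has invariant factor 2 > 1, so H_1 = Z/2Z.
  H_2: rank ker ∂_2 − rank ∂_3 = (12 − 12) − 0 = 0, and there is no ∂_3, so H_2 = 0.

As a check, the Euler characteristic is 7 − 18 + 12 = 1, which agrees with 1 − 0 + 0 = 1.
(K is a triangulation of the real projective plane RP^2.)

H_0 ≅ Z,  H_1 ≅ Z/2Z,  H_2 = 0.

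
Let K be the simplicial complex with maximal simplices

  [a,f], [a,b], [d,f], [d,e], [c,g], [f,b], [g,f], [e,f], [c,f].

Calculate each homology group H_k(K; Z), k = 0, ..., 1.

Fix the vertex order a < b < c < d < e < f < g and write every simplex with vertices in increasing order. Then dim K = 1 and the simplices of K are:

  0-simplices (7): a, b, c, d, e, f, g
  1-simplices (9): ab, af, bf, cf, cg, de, df, ef, fg

Hence C_0 ≅ Z^7, C_1 ≅ Z^9.

Boundary ∂_1: C_1 → C_0 is given by ∂[p,q] = [q] − [p].
This gives a 7×9 integer matrix of rank 6; reducing to Smith normal form yields diagonal entries (1,1,1,1,1,1).

Reading off H_k = ker ∂_k / im ∂_{k+1}:

  H_0: rank C_0 − rank ∂_1 = 7 − 6 = 1, and the invariant factors of ∂_1 are all 1, so H_0 = Z.
  H_1: rank ker ∂_1 − rank ∂_2 = (9 − 6) − 0 = 3, and there is no ∂_2, so H_1 = Z^3.

As a check, the Euler characteristic is 7 − 9 = -2, which agrees with 1 − 3 = -2.

H_0 ≅ Z,  H_1 ≅ Z^3.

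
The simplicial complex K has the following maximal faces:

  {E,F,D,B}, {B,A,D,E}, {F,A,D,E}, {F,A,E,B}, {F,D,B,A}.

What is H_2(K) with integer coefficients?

H_2 = 0.

Order the vertices as A < B < D < E < F. Listing each simplex with vertices in this order, K has dimension 3 with simplices:

  0-simplices (5): A, B, D, E, F
  1-simplices (10): AB, AD, AE, AF, BD, BE, BF, DE, DF, EF
  2-simplices (10): ABD, ABE, ABF, ADE, ADF, AEF, BDE, BDF, BEF, DEF
  3-simplices (5): ABDE, ABDF, ABEF, ADEF, BDEF

Hence C_0 ≅ Z^5, C_1 ≅ Z^10, C_2 ≅ Z^10, C_3 ≅ Z^5.

The boundary map ∂_1: C_1 → C_0 is given by ∂[p,q] = [q] − [p]. For instance
  ∂BD = D − B.
As a 5×10 matrix over Z this has rank 4, with invariant factors (1,1,1,1).

∂_2: C_2 → C_1 acts by ∂[p,q,r] = [q,r] − [p,r] + [p,q]. For instance
  ∂ADE = DE − AE + AD,
  ∂ADF = DF − AF + AD.
The resulting 10×10 matrix has rank 6, and its Smith normal form has invariant factors (1,1,1,1,1,1).

Boundary ∂_3: C_3 → C_2 sends each 3-simplex σ to the alternating sum Σ_i (−1)^i (σ with its i-th vertex removed). For instance
  ∂ABDF = BDF − ADF + ABF − ABD,
  ∂ADEF = DEF − AEF + ADF − ADE.
This gives a 10×5 integer matrix of rank 4; reducing to Smith normal form yields diagonal entries (1,1,1,1).

Reading off H_k = ker ∂_k / im ∂_{k+1}:

  H_2: rank ker ∂_2 − rank ∂_3 = (10 − 6) − 4 = 0, and the invariant factors of ∂_3 are all 1, so H_2 ≅ 0.

(K is a triangulation of the 3-sphere S^3.)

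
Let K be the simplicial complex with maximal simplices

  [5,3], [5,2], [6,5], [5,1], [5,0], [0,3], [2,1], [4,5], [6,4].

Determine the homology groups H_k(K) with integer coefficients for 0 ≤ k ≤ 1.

H_0 = Z,  H_1 = Z^3.

Order the vertices as 0 < 1 < 2 < 3 < 4 < 5 < 6. Listing each simplex with vertices in this order, K has dimension 1 with simplices:

  0-simplices (7): [0], [1], [2], [3], [4], [5], [6]
  1-simplices (9): [0,3], [0,5], [1,2], [1,5], [2,5], [3,5], [4,5], [4,6], [5,6]

so the chain groups are C_0 ≅ Z^7, C_1 ≅ Z^9.

∂_1: C_1 → C_0 is given by ∂[p,q] = [q] − [p]. For instance
  ∂[0,3] = [3] − [0].
This gives a 7×9 integer matrix of rank 6; reducing to Smith normal form yields diagonal entries (1,1,1,1,1,1).

From H_k ≅ ker(∂_k) / im(∂_{k+1}) we obtain:

  H_0: rank C_0 − rank ∂_1 = 7 − 6 = 1, and the invariant factors of ∂_1 are all 1, so H_0 = Z.
  H_1: rank ker ∂_1 − rank ∂_2 = (9 − 6) − 0 = 3, and there is no ∂_2, so H_1 = Z^3.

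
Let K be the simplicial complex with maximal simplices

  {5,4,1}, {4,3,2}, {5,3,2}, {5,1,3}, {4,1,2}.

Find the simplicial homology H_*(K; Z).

We work with the vertex ordering 1 < 2 < 3 < 4 < 5. The simplices of K, each written with vertices in increasing order, are:

  0-simplices (5): [1], [2], [3], [4], [5]
  1-simplices (10): [1,2], [1,3], [1,4], [1,5], [2,3], [2,4], [2,5], [3,4], [3,5], [4,5]
  2-simplices (5): [1,2,4], [1,3,5], [1,4,5], [2,3,4], [2,3,5]

so the chain groups are C_0 ≅ Z^5, C_1 ≅ Z^10, C_2 ≅ Z^5.

∂_1: C_1 → C_0 maps an edge to its endpoints' difference, ∂[p,q] = q − p.
The 5×10 boundary matrix has rank 4 and Smith normal form diag(1,1,1,1).

∂_2: C_2 → C_1 maps a triangle to the signed sum of its edges. For instance
  ∂[1,2,4] = [2,4] − [1,4] + [1,2],
  ∂[2,3,4] = [3,4] − [2,4] + [2,3].
The 10×5 boundary matrix has rank 5 and Smith normal form diag(1,1,1,1,1).

Reading off H_k = ker ∂_k / im ∂_{k+1}:

  H_0: rank C_0 − rank ∂_1 = 5 − 4 = 1, and the invariant factors of ∂_1 are all 1, so H_0 = Z.
  H_1: rank ker ∂_1 − rank ∂_2 = (10 − 4) − 5 = 1, and the invariant factors of ∂_2 are all 1, so H_1 = Z.
  H_2: rank ker ∂_2 − rank ∂_3 = (5 − 5) − 0 = 0, and there is no ∂_3, so H_2 = 0.

H_0 = Z,  H_1 = Z,  H_2 = 0.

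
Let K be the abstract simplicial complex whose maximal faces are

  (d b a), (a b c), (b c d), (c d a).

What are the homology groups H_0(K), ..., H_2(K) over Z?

H_0 = Z,  H_1 = 0,  H_2 = Z.

Order the vertices as a < b < c < d. Listing each simplex with vertices in this order, K has dimension 2 with simplices:

  0-simplices (4): a, b, c, d
  1-simplices (6): ab, ac, ad, bc, bd, cd
  2-simplices (4): abc, abd, acd, bcd

so the chain groups are C_0 ≅ Z^4, C_1 ≅ Z^6, C_2 ≅ Z^4.

Boundary ∂_1: C_1 → C_0 maps an edge to its endpoints' difference, ∂[p,q] = q − p. For instance
  ∂bd = d − b.
The resulting 4×6 matrix has rank 3, and its Smith normal form has invariant factors (1,1,1).

∂_2: C_2 → C_1 maps a triangle to the signed sum of its edges. For instance
  ∂bcd = cd − bd + bc,
  ∂abd = bd − ad + ab.
As a 6×4 matrix over Z this has rank 3, with invariant factors (1,1,1).

From H_k ≅ ker(∂_k) / im(∂_{k+1}) we obtain:

  H_0: rank C_0 − rank ∂_1 = 4 − 3 = 1, and the invariant factors of ∂_1 are all 1, so H_0 = Z.
  H_1: rank ker ∂_1 − rank ∂_2 = (6 − 3) − 3 = 0, and the invariant factors of ∂_2 are all 1, so H_1 = 0.
  H_2: rank ker ∂_2 − rank ∂_3 = (4 − 3) − 0 = 1, and there is no ∂_3, so H_2 = Z.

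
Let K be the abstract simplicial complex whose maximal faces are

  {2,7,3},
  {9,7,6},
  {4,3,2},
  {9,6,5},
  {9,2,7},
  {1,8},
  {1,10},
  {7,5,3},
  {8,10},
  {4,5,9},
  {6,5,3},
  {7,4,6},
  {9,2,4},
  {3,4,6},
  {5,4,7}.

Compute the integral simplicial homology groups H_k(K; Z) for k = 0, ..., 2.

K has 10 vertices, 21 edges, 12 triangles.
rank ∂_0 = 0, rank ∂_1 = 8 ⇒ b_0 = 10 − 0 − 8 = 2; all invariant factors of ∂_1 are 1 so no torsion. So H_0 ≅ Z^2.
rank ∂_1 = 8, rank ∂_2 = 12 ⇒ b_1 = 21 − 8 − 12 = 1; ∂_2 has invariant factor(s) [2] giving torsion. So H_1 ≅ Z ⊕ Z/2Z.
rank ∂_2 = 12, rank ∂_3 = 0 ⇒ b_2 = 12 − 12 − 0 = 0. So H_2 ≅ 0.

H_0 ≅ Z^2,  H_1 ≅ Z ⊕ Z/2Z,  H_2 = 0.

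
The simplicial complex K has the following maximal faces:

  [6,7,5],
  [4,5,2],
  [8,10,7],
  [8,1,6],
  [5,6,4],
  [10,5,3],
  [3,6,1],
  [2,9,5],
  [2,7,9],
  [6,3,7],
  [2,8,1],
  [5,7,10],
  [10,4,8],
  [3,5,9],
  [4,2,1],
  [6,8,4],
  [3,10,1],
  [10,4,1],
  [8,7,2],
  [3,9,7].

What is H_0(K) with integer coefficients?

Fix the vertex order 1 < 2 < 3 < 4 < 5 < 6 < 7 < 8 < 9 < 10 and write every simplex with vertices in increasing order. Then dim K = 2 and the simplices of K are:

  0-simplices (10): [1], [2], [3], [4], [5], [6], [7], [8], [9], [10]
  1-simplices (30): (30 of them)
  2-simplices (20): (20 of them)

Hence C_0 ≅ Z^10, C_1 ≅ Z^30, C_2 ≅ Z^20.

∂_1: C_1 → C_0 sends each edge [p,q] (with p < q) to q − p.
The resulting 10×30 matrix has rank 9, and its Smith normal form has invariant factors (1,1,1,1,1,1,1,1,1).

∂_2: C_2 → C_1 sends each 2-simplex [p,q,r] to [q,r] − [p,r] + [p,q]. For instance
  ∂[2,7,9] = [7,9] − [2,9] + [2,7],
  ∂[1,3,10] = [3,10] − [1,10] + [1,3].
The resulting 30×20 matrix has rank 20, and its Smith normal form has invariant factors (1,1,1,1,1,1,1,1,1,1,1,1,1,1,1,1,1,1,1,2).

Reading off H_k = ker ∂_k / im ∂_{k+1}:

  H_0: rank C_0 − rank ∂_1 = 10 − 9 = 1, and the invariant factors of ∂_1 are all 1, so H_0 = Z.

H_0 ≅ Z.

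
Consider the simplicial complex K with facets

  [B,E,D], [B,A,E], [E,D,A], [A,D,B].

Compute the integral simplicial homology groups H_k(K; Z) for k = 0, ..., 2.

Take the total order A < B < D < E on the vertex set. Then K (dimension 2) consists of the simplices:

  0-simplices (4): A, B, D, E
  1-simplices (6): AB, AD, AE, BD, BE, DE
  2-simplices (4): ABD, ABE, ADE, BDE

giving chain groups C_0 ≅ Z^4, C_1 ≅ Z^6, C_2 ≅ Z^4.

The boundary map ∂_1: C_1 → C_0 sends each edge [p,q] (with p < q) to q − p. For instance
  ∂AE = E − A.
The 4×6 boundary matrix has rank 3 and Smith normal form diag(1,1,1).

∂_2: C_2 → C_1 sends each 2-simplex [p,q,r] to [q,r] − [p,r] + [p,q]. For instance
  ∂BDE = DE − BE + BD,
  ∂ADE = DE − AE + AD.
The 6×4 boundary matrix has rank 3 and Smith normal form diag(1,1,1).

Reading off H_k = ker ∂_k / im ∂_{k+1}:

  H_0: rank C_0 − rank ∂_1 = 4 − 3 = 1, and the invariant factors of ∂_1 are all 1, so H_0 = Z.
  H_1: rank ker ∂_1 − rank ∂_2 = (6 − 3) − 3 = 0, and the invariant factors of ∂_2 are all 1, so H_1 = 0.
  H_2: rank ker ∂_2 − rank ∂_3 = (4 − 3) − 0 = 1, and there is no ∂_3, so H_2 = Z.

(K is a triangulation of the 2-sphere S^2.)

H_0 ≅ Z,  H_1 = 0,  H_2 ≅ Z.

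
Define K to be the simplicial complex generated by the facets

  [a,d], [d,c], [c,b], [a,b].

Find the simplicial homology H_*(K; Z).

Fix the vertex order a < b < c < d and write every simplex with vertices in increasing order. Then dim K = 1 and the simplices of K are:

  0-simplices (4): a, b, c, d
  1-simplices (4): ab, ad, bc, cd

Hence C_0 ≅ Z^4, C_1 ≅ Z^4.

The boundary map ∂_1: C_1 → C_0 sends each edge [p,q] (with p < q) to q − p. For instance
  ∂ab = b − a.
This gives a 4×4 integer matrix of rank 3; reducing to Smith normal form yields diagonal entries (1,1,1).

Now H_k = ker ∂_k / im ∂_{k+1}, so:

  H_0: rank C_0 − rank ∂_1 = 4 − 3 = 1, and the invariant factors of ∂_1 are all 1, so H_0 ≅ Z.
  H_1: rank ker ∂_1 − rank ∂_2 = (4 − 3) − 0 = 1, and there is no ∂_2, so H_1 ≅ Z.

As a check, the Euler characteristic is 4 − 4 = 0, which agrees with 1 − 1 = 0.

H_0 = Z,  H_1 = Z.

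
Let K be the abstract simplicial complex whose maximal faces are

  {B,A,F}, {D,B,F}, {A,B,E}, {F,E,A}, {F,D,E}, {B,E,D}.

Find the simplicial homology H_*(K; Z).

H_0 ≅ Z,  H_1 = 0,  H_2 ≅ Z.

K has 5 vertices, 9 edges, 6 triangles.
rank ∂_0 = 0, rank ∂_1 = 4 ⇒ b_0 = 5 − 0 − 4 = 1; all invariant factors of ∂_1 are 1 so no torsion. So H_0 = Z.
rank ∂_1 = 4, rank ∂_2 = 5 ⇒ b_1 = 9 − 4 − 5 = 0; all invariant factors of ∂_2 are 1 so no torsion. So H_1 = 0.
rank ∂_2 = 5, rank ∂_3 = 0 ⇒ b_2 = 6 − 5 − 0 = 1. So H_2 = Z.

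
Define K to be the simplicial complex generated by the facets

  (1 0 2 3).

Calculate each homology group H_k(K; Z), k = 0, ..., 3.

Order the vertices as 0 < 1 < 2 < 3. Listing each simplex with vertices in this order, K has dimension 3 with simplices:

  0-simplices (4): [0], [1], [2], [3]
  1-simplices (6): [0,1], [0,2], [0,3], [1,2], [1,3], [2,3]
  2-simplices (4): [0,1,2], [0,1,3], [0,2,3], [1,2,3]
  3-simplices (1): [0,1,2,3]

Hence C_0 ≅ Z^4, C_1 ≅ Z^6, C_2 ≅ Z^4, C_3 ≅ Z^1.

∂_1: C_1 → C_0 is given by ∂[p,q] = [q] − [p]. For instance
  ∂[2,3] = [3] − [2].
This gives a 4×6 integer matrix of rank 3; reducing to Smith normal form yields diagonal entries (1,1,1).

∂_2: C_2 → C_1 acts by ∂[p,q,r] = [q,r] − [p,r] + [p,q]. For instance
  ∂[0,1,3] = [1,3] − [0,3] + [0,1],
  ∂[0,2,3] = [2,3] − [0,3] + [0,2].
This gives a 6×4 integer matrix of rank 3; reducing to Smith normal form yields diagonal entries (1,1,1).

∂_3: C_3 → C_2 sends each 3-simplex σ to the alternating sum Σ_i (−1)^i (σ with its i-th vertex removed). For instance
  ∂[0,1,2,3] = [1,2,3] − [0,2,3] + [0,1,3] − [0,1,2].
As a 4×1 matrix over Z this has rank 1, with invariant factors (1).

Computing H_k = (kernel of ∂_k) / (image of ∂_{k+1}):

  H_0: rank C_0 − rank ∂_1 = 4 − 3 = 1, and the invariant factors of ∂_1 are all 1, so H_0 = Z.
  H_1: rank ker ∂_1 − rank ∂_2 = (6 − 3) − 3 = 0, and the invariant factors of ∂_2 are all 1, so H_1 = 0.
  H_2: rank ker ∂_2 − rank ∂_3 = (4 − 3) − 1 = 0, and the invariant factors of ∂_3 are all 1, so H_2 = 0.
  H_3: rank ker ∂_3 − rank ∂_4 = (1 − 1) − 0 = 0, and there is no ∂_4, so H_3 = 0.

H_0 = Z,  H_1 = 0,  H_2 = 0,  H_3 = 0.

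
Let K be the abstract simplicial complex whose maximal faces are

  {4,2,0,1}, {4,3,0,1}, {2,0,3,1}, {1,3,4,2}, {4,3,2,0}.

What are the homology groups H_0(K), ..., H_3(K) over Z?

H_0 = Z,  H_1 = 0,  H_2 = 0,  H_3 = Z.

Fix the vertex order 0 < 1 < 2 < 3 < 4 and write every simplex with vertices in increasing order. Then dim K = 3 and the simplices of K are:

  0-simplices (5): [0], [1], [2], [3], [4]
  1-simplices (10): [0,1], [0,2], [0,3], [0,4], [1,2], [1,3], [1,4], [2,3], [2,4], [3,4]
  2-simplices (10): [0,1,2], [0,1,3], [0,1,4], [0,2,3], [0,2,4], [0,3,4], [1,2,3], [1,2,4], [1,3,4], [2,3,4]
  3-simplices (5): [0,1,2,3], [0,1,2,4], [0,1,3,4], [0,2,3,4], [1,2,3,4]

so the chain groups are C_0 ≅ Z^5, C_1 ≅ Z^10, C_2 ≅ Z^10, C_3 ≅ Z^5.

Boundary ∂_1: C_1 → C_0 maps an edge to its endpoints' difference, ∂[p,q] = q − p. For instance
  ∂[0,4] = [4] − [0].
The 5×10 boundary matrix has rank 4 and Smith normal form diag(1,1,1,1).

∂_2: C_2 → C_1 acts by ∂[p,q,r] = [q,r] − [p,r] + [p,q]. For instance
  ∂[1,2,3] = [2,3] − [1,3] + [1,2],
  ∂[0,2,4] = [2,4] − [0,4] + [0,2].
This gives a 10×10 integer matrix of rank 6; reducing to Smith normal form yields diagonal entries (1,1,1,1,1,1).

The boundary map ∂_3: C_3 → C_2 sends each 3-simplex σ to the alternating sum Σ_i (−1)^i (σ with its i-th vertex removed). For instance
  ∂[1,2,3,4] = [2,3,4] − [1,3,4] + [1,2,4] − [1,2,3],
  ∂[0,2,3,4] = [2,3,4] − [0,3,4] + [0,2,4] − [0,2,3].
The 10×5 boundary matrix has rank 4 and Smith normal form diag(1,1,1,1).

From H_k ≅ ker(∂_k) / im(∂_{k+1}) we obtain:

  H_0: rank C_0 − rank ∂_1 = 5 − 4 = 1, and the invariant factors of ∂_1 are all 1, so H_0 = Z.
  H_1: rank ker ∂_1 − rank ∂_2 = (10 − 4) − 6 = 0, and the invariant factors of ∂_2 are all 1, so H_1 = 0.
  H_2: rank ker ∂_2 − rank ∂_3 = (10 − 6) − 4 = 0, and the invariant factors of ∂_3 are all 1, so H_2 = 0.
  H_3: rank ker ∂_3 − rank ∂_4 = (5 − 4) − 0 = 1, and there is no ∂_4, so H_3 = Z.

As a check, the Euler characteristic is 5 − 10 + 10 − 5 = 0, which agrees with 1 − 0 + 0 − 1 = 0.
(K is a triangulation of the 3-sphere S^3.)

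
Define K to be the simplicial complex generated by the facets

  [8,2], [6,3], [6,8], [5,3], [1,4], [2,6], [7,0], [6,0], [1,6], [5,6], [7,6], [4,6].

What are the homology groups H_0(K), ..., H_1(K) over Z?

H_0 ≅ Z,  H_1 ≅ Z^4.

K has 9 vertices, 12 edges.
rank ∂_0 = 0, rank ∂_1 = 8 ⇒ b_0 = 9 − 0 − 8 = 1; all invariant factors of ∂_1 are 1 so no torsion. So H_0 ≅ Z.
rank ∂_1 = 8, rank ∂_2 = 0 ⇒ b_1 = 12 − 8 − 0 = 4. So H_1 ≅ Z^4.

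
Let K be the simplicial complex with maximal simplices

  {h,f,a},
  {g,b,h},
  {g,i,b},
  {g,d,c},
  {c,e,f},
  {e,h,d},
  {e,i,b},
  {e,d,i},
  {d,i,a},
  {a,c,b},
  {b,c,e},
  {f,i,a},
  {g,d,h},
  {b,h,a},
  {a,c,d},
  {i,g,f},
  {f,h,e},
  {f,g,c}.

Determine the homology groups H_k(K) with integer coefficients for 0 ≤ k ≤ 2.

H_0 = Z,  H_1 = Z^2,  H_2 = Z.

We work with the vertex ordering a < b < c < d < e < f < g < h < i. The simplices of K, each written with vertices in increasing order, are:

  0-simplices (9): a, b, c, d, e, f, g, h, i
  1-simplices (27): ab, ac, ad, af, ah, ai, bc, be, bg, bh, bi, cd, ce, cf, cg, de, dg, dh, di, ef, eh, ei, fg, fh, fi, gh, gi
  2-simplices (18): abc, abh, acd, adi, afh, afi, bce, bei, bgh, bgi, cdg, cef, cfg, deh, dei, dgh, efh, fgi

Hence C_0 ≅ Z^9, C_1 ≅ Z^27, C_2 ≅ Z^18.

Boundary ∂_1: C_1 → C_0 maps an edge to its endpoints' difference, ∂[p,q] = q − p. For instance
  ∂gi = i − g.
This gives a 9×27 integer matrix of rank 8; reducing to Smith normal form yields diagonal entries (1,1,1,1,1,1,1,1).

The boundary map ∂_2: C_2 → C_1 maps a triangle to the signed sum of its edges. For instance
  ∂dgh = gh − dh + dg,
  ∂dei = ei − di + de.
As a 27×18 matrix over Z this has rank 17, with invariant factors (1,1,1,1,1,1,1,1,1,1,1,1,1,1,1,1,1).

Now H_k = ker ∂_k / im ∂_{k+1}, so:

  H_0: rank C_0 − rank ∂_1 = 9 − 8 = 1, and the invariant factors of ∂_1 are all 1, so H_0 = Z.
  H_1: rank ker ∂_1 − rank ∂_2 = (27 − 8) − 17 = 2, and the invariant factors of ∂_2 are all 1, so H_1 = Z^2.
  H_2: rank ker ∂_2 − rank ∂_3 = (18 − 17) − 0 = 1, and there is no ∂_3, so H_2 = Z.

As a check, the Euler characteristic is 9 − 27 + 18 = 0, which agrees with 1 − 2 + 1 = 0.
(K is a triangulation of the torus T^2.)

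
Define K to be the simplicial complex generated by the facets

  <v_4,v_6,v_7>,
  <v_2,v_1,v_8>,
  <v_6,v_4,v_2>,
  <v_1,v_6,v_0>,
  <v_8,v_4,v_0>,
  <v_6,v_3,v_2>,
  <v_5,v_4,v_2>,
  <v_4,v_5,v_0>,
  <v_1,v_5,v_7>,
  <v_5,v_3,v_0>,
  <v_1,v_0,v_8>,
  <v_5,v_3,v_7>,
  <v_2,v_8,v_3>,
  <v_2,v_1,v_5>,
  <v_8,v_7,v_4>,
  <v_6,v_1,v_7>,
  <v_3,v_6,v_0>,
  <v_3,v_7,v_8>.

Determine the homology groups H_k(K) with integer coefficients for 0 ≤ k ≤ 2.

Fix the vertex order v_0 < v_1 < v_2 < v_3 < v_4 < v_5 < v_6 < v_7 < v_8 and write every simplex with vertices in increasing order. Then dim K = 2 and the simplices of K are:

  0-simplices (9): [v_0], [v_1], [v_2], [v_3], [v_4], [v_5], [v_6], [v_7], [v_8]
  1-simplices (27): (27 of them)
  2-simplices (18): (18 of them)

Hence C_0 ≅ Z^9, C_1 ≅ Z^27, C_2 ≅ Z^18.

The boundary map ∂_1: C_1 → C_0 maps an edge to its endpoints' difference, ∂[p,q] = q − p. For instance
  ∂[v_4,v_6] = [v_6] − [v_4].
The resulting 9×27 matrix has rank 8, and its Smith normal form has invariant factors (1,1,1,1,1,1,1,1).

Boundary ∂_2: C_2 → C_1 sends each 2-simplex [p,q,r] to [q,r] − [p,r] + [p,q]. For instance
  ∂[v_3,v_5,v_7] = [v_5,v_7] − [v_3,v_7] + [v_3,v_5],
  ∂[v_0,v_3,v_6] = [v_3,v_6] − [v_0,v_6] + [v_0,v_3].
The resulting 27×18 matrix has rank 17, and its Smith normal form has invariant factors (1,1,1,1,1,1,1,1,1,1,1,1,1,1,1,1,1).

From H_k ≅ ker(∂_k) / im(∂_{k+1}) we obtain:

  H_0: rank C_0 − rank ∂_1 = 9 − 8 = 1, and the invariant factors of ∂_1 are all 1, so H_0 ≅ Z.
  H_1: rank ker ∂_1 − rank ∂_2 = (27 − 8) − 17 = 2, and the invariant factors of ∂_2 are all 1, so H_1 ≅ Z^2.
  H_2: rank ker ∂_2 − rank ∂_3 = (18 − 17) − 0 = 1, and there is no ∂_3, so H_2 ≅ Z.

As a check, the Euler characteristic is 9 − 27 + 18 = 0, which agrees with 1 − 2 + 1 = 0.
(K is a triangulation of the torus T^2.)

H_0 = Z,  H_1 = Z^2,  H_2 = Z.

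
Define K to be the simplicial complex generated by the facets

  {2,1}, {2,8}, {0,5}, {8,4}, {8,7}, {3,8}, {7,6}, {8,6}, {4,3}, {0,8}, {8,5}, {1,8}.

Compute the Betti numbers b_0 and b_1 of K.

b_0 = 1, b_1 = 4.

Take the total order 0 < 1 < 2 < 3 < 4 < 5 < 6 < 7 < 8 on the vertex set. Then K (dimension 1) consists of the simplices:

  0-simplices (9): [0], [1], [2], [3], [4], [5], [6], [7], [8]
  1-simplices (12): [0,5], [0,8], [1,2], [1,8], [2,8], [3,4], [3,8], [4,8], [5,8], [6,7], [6,8], [7,8]

giving chain groups C_0 ≅ Z^9, C_1 ≅ Z^12.

Boundary ∂_1: C_1 → C_0 sends each edge [p,q] (with p < q) to q − p.
The 9×12 boundary matrix has rank 8 and Smith normal form diag(1,1,1,1,1,1,1,1).

Computing H_k = (kernel of ∂_k) / (image of ∂_{k+1}):

  H_0: rank C_0 − rank ∂_1 = 9 − 8 = 1, and the invariant factors of ∂_1 are all 1, so H_0 ≅ Z.
  H_1: rank ker ∂_1 − rank ∂_2 = (12 − 8) − 0 = 4, and there is no ∂_2, so H_1 ≅ Z^4.

Hence the Betti numbers are b_0 = 1, b_1 = 4.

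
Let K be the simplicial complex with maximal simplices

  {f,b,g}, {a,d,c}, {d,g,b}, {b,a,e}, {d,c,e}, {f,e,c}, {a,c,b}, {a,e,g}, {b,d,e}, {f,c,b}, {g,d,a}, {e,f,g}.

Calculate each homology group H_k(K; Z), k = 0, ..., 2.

H_0 ≅ Z,  H_1 ≅ Z/2,  H_2 = 0.

Order the vertices as a < b < c < d < e < f < g. Listing each simplex with vertices in this order, K has dimension 2 with simplices:

  0-simplices (7): a, b, c, d, e, f, g
  1-simplices (18): ab, ac, ad, ae, ag, bc, bd, be, bf, bg, cd, ce, cf, de, dg, ef, eg, fg
  2-simplices (12): abc, abe, acd, adg, aeg, bcf, bde, bdg, bfg, cde, cef, efg

so the chain groups are C_0 ≅ Z^7, C_1 ≅ Z^18, C_2 ≅ Z^12.

The boundary map ∂_1: C_1 → C_0 sends each edge [p,q] (with p < q) to q − p. For instance
  ∂cd = d − c.
The resulting 7×18 matrix has rank 6, and its Smith normal form has invariant factors (1,1,1,1,1,1).

∂_2: C_2 → C_1 acts by ∂[p,q,r] = [q,r] − [p,r] + [p,q]. For instance
  ∂bcf = cf − bf + bc,
  ∂abc = bc − ac + ab.
This gives a 18×12 integer matrix of rank 12; reducing to Smith normal form yields diagonal entries (1,1,1,1,1,1,1,1,1,1,1,2).

Computing H_k = (kernel of ∂_k) / (image of ∂_{k+1}):

  H_0: rank C_0 − rank ∂_1 = 7 − 6 = 1, and the invariant factors of ∂_1 are all 1, so H_0 = Z.
  H_1: rank ker ∂_1 − rank ∂_2 = (18 − 6) − 12 = 0, and ∂_2 has invariant factor 2 > 1, so H_1 = Z/2.
  H_2: rank ker ∂_2 − rank ∂_3 = (12 − 12) − 0 = 0, and there is no ∂_3, so H_2 = 0.

As a check, the Euler characteristic is 7 − 18 + 12 = 1, which agrees with 1 − 0 + 0 = 1.
(K is a triangulation of the real projective plane RP^2.)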